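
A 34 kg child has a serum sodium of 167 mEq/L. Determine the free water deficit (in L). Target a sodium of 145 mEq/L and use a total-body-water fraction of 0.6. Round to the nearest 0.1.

TBW = 0.6 · 34 = 20.4 L
Free water deficit = TBW · (Na/145 − 1)
= 20.4 · (167/145 − 1)
= 20.4 · 0.1517
= 3.09 L

3.1 L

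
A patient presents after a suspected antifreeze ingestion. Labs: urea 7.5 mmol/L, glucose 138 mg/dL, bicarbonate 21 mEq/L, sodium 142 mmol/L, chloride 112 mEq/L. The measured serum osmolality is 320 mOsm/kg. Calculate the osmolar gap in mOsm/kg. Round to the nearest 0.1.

Calculated osmolality = 2·Na + glucose/18 + urea
= 2·142 + 138/18 + 7.5
= 284 + 7.67 + 7.50
= 299.17 mOsm/kg ≈ 299.2 mOsm/kg
Osmolar gap = measured − calculated = 320 − 299.2 = 20.8 mOsm/kg

20.8 mOsm/kg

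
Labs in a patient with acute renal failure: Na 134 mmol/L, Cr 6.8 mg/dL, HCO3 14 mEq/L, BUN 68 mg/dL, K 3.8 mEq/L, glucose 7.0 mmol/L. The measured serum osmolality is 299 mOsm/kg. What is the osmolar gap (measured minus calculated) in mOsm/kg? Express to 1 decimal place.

-0.3 mOsm/kg

Calculated osmolality = 2·Na + glucose + BUN/2.8
= 2·134 + 7 + 68/2.8
= 268 + 7 + 24.29
= 299.29 mOsm/kg ≈ 299.3 mOsm/kg
Osmolar gap = measured − calculated = 299 − 299.3 = -0.3 mOsm/kg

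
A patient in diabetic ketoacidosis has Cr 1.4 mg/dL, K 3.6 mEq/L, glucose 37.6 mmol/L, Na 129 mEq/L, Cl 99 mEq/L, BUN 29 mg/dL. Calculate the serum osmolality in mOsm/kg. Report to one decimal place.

Calculated osmolality = 2·Na + glucose + BUN/2.8
= 2·129 + 37.6 + 29/2.8
= 258 + 37.60 + 10.36
= 305.96 mOsm/kg

306.0 mOsm/kg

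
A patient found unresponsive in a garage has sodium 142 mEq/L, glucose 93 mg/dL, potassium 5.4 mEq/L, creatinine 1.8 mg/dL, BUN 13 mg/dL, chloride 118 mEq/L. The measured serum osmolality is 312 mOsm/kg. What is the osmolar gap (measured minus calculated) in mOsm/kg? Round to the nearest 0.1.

18.2 mOsm/kg

Calculated osmolality = 2·Na + glucose/18 + BUN/2.8
= 2·142 + 93/18 + 13/2.8
= 284 + 5.17 + 4.64
= 293.81 mOsm/kg ≈ 293.8 mOsm/kg
Osmolar gap = measured − calculated = 312 − 293.8 = 18.2 mOsm/kg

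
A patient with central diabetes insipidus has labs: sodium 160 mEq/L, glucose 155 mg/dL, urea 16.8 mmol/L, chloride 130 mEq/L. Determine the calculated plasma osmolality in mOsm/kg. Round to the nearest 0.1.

Calculated osmolality = 2·Na + glucose/18 + urea
= 2·160 + 155/18 + 16.8
= 320 + 8.61 + 16.80
= 345.41 mOsm/kg

345.4 mOsm/kg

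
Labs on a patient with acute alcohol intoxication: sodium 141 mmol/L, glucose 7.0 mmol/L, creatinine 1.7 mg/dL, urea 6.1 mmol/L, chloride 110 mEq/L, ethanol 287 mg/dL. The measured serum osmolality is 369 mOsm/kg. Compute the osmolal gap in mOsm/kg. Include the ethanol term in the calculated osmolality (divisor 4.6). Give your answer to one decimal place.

Calculated osmolality = 2·Na + glucose + urea + ethanol/4.6
= 2·141 + 7 + 6.1 + 287/4.6
= 282 + 7 + 6.10 + 62.39
= 357.49 mOsm/kg ≈ 357.5 mOsm/kg
Osmolar gap = measured − calculated = 369 − 357.5 = 11.5 mOsm/kg

11.5 mOsm/kg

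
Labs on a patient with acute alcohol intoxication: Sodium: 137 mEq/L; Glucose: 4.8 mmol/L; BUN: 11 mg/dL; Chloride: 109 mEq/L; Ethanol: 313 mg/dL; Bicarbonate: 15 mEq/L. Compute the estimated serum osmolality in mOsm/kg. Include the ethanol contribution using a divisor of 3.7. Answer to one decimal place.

367.3 mOsm/kg

Calculated osmolality = 2·Na + glucose + BUN/2.8 + ethanol/3.7
= 2·137 + 4.8 + 11/2.8 + 313/3.7
= 274 + 4.80 + 3.93 + 84.59
= 367.32 mOsm/kg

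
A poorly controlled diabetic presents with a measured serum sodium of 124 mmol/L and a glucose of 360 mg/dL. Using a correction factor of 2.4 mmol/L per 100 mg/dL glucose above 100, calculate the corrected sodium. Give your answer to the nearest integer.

130 mmol/L

Corrected Na = measured Na + 2.4 · (glucose − 100)/100
= 124 + 2.4 · (360 − 100)/100
= 124 + 6.2
= 130.2 mmol/L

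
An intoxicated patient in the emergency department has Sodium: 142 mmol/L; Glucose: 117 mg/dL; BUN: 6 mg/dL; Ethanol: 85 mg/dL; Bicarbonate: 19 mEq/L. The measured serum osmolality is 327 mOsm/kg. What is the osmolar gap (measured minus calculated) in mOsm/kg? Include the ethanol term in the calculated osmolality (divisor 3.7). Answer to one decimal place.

Calculated osmolality = 2·Na + glucose/18 + BUN/2.8 + ethanol/3.7
= 2·142 + 117/18 + 6/2.8 + 85/3.7
= 284 + 6.50 + 2.14 + 22.97
= 315.61 mOsm/kg ≈ 315.6 mOsm/kg
Osmolar gap = measured − calculated = 327 − 315.6 = 11.4 mOsm/kg

11.4 mOsm/kg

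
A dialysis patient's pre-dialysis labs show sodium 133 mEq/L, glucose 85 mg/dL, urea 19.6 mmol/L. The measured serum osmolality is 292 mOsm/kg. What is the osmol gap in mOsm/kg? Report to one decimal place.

1.7 mOsm/kg

Calculated osmolality = 2·Na + glucose/18 + urea
= 2·133 + 85/18 + 19.6
= 266 + 4.72 + 19.60
= 290.32 mOsm/kg ≈ 290.3 mOsm/kg
Osmolar gap = measured − calculated = 292 − 290.3 = 1.7 mOsm/kg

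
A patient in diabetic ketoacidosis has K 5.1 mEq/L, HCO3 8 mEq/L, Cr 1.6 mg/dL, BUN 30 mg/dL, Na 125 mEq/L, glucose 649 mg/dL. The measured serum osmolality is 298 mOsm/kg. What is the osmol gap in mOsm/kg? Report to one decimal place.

1.2 mOsm/kg

Calculated osmolality = 2·Na + glucose/18 + BUN/2.8
= 2·125 + 649/18 + 30/2.8
= 250 + 36.06 + 10.71
= 296.77 mOsm/kg ≈ 296.8 mOsm/kg
Osmolar gap = measured − calculated = 298 − 296.8 = 1.2 mOsm/kg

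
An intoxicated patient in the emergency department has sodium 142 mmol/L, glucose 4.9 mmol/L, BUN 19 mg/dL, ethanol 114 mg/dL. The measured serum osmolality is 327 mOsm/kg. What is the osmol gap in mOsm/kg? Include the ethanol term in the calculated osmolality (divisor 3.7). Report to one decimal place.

0.5 mOsm/kg

Calculated osmolality = 2·Na + glucose + BUN/2.8 + ethanol/3.7
= 2·142 + 4.9 + 19/2.8 + 114/3.7
= 284 + 4.90 + 6.79 + 30.81
= 326.5 mOsm/kg ≈ 326.5 mOsm/kg
Osmolar gap = measured − calculated = 327 − 326.5 = 0.5 mOsm/kg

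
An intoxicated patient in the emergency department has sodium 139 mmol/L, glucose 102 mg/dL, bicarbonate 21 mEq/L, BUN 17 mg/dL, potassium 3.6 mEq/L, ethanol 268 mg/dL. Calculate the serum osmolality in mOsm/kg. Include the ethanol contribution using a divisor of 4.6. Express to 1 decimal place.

Calculated osmolality = 2·Na + glucose/18 + BUN/2.8 + ethanol/4.6
= 2·139 + 102/18 + 17/2.8 + 268/4.6
= 278 + 5.67 + 6.07 + 58.26
= 348 mOsm/kg

348.0 mOsm/kg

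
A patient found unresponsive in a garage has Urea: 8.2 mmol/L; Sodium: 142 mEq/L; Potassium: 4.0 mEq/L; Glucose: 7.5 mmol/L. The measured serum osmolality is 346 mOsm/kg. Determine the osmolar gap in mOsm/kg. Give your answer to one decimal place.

Calculated osmolality = 2·Na + glucose + urea
= 2·142 + 7.5 + 8.2
= 284 + 7.50 + 8.20
= 299.7 mOsm/kg ≈ 299.7 mOsm/kg
Osmolar gap = measured − calculated = 346 − 299.7 = 46.3 mOsm/kg

46.3 mOsm/kg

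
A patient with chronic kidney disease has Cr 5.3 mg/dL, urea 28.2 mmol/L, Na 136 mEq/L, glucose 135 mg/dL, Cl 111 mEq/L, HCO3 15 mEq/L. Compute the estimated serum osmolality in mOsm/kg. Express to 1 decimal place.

Calculated osmolality = 2·Na + glucose/18 + urea
= 2·136 + 135/18 + 28.2
= 272 + 7.50 + 28.20
= 307.7 mOsm/kg

307.7 mOsm/kg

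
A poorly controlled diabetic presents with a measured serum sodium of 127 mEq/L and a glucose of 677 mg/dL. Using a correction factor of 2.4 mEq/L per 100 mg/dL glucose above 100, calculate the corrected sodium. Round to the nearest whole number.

Corrected Na = measured Na + 2.4 · (glucose − 100)/100
= 127 + 2.4 · (677 − 100)/100
= 127 + 13.8
= 140.8 mEq/L

141 mEq/L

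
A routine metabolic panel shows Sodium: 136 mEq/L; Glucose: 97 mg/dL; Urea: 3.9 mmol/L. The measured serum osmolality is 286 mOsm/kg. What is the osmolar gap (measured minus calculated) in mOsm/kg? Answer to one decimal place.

4.7 mOsm/kg

Calculated osmolality = 2·Na + glucose/18 + urea
= 2·136 + 97/18 + 3.9
= 272 + 5.39 + 3.90
= 281.29 mOsm/kg ≈ 281.3 mOsm/kg
Osmolar gap = measured − calculated = 286 − 281.3 = 4.7 mOsm/kg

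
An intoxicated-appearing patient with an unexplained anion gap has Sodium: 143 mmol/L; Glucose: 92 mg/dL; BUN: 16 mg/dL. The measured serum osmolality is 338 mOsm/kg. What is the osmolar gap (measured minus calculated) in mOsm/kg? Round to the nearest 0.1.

41.2 mOsm/kg

Calculated osmolality = 2·Na + glucose/18 + BUN/2.8
= 2·143 + 92/18 + 16/2.8
= 286 + 5.11 + 5.71
= 296.82 mOsm/kg ≈ 296.8 mOsm/kg
Osmolar gap = measured − calculated = 338 − 296.8 = 41.2 mOsm/kg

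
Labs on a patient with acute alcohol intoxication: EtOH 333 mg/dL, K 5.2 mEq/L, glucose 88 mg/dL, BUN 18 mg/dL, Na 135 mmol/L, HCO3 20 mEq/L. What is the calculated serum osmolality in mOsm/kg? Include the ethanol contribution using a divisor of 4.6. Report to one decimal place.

353.7 mOsm/kg

Calculated osmolality = 2·Na + glucose/18 + BUN/2.8 + ethanol/4.6
= 2·135 + 88/18 + 18/2.8 + 333/4.6
= 270 + 4.89 + 6.43 + 72.39
= 353.71 mOsm/kg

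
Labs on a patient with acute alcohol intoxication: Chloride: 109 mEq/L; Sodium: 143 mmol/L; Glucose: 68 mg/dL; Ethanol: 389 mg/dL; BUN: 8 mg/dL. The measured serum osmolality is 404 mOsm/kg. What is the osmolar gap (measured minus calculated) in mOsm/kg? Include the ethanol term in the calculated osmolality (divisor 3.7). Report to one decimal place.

Calculated osmolality = 2·Na + glucose/18 + BUN/2.8 + ethanol/3.7
= 2·143 + 68/18 + 8/2.8 + 389/3.7
= 286 + 3.78 + 2.86 + 105.14
= 397.78 mOsm/kg ≈ 397.8 mOsm/kg
Osmolar gap = measured − calculated = 404 − 397.8 = 6.2 mOsm/kg

6.2 mOsm/kg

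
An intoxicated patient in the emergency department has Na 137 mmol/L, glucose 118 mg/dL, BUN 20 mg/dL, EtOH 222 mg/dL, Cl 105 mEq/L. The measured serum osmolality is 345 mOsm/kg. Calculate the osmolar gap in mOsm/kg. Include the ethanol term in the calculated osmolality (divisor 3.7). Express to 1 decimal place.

Calculated osmolality = 2·Na + glucose/18 + BUN/2.8 + ethanol/3.7
= 2·137 + 118/18 + 20/2.8 + 222/3.7
= 274 + 6.56 + 7.14 + 60
= 347.7 mOsm/kg ≈ 347.7 mOsm/kg
Osmolar gap = measured − calculated = 345 − 347.7 = -2.7 mOsm/kg

-2.7 mOsm/kg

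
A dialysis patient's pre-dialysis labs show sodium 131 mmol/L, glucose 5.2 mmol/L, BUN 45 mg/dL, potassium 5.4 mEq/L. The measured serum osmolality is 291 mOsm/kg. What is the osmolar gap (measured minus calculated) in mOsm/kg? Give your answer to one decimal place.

7.7 mOsm/kg

Calculated osmolality = 2·Na + glucose + BUN/2.8
= 2·131 + 5.2 + 45/2.8
= 262 + 5.20 + 16.07
= 283.27 mOsm/kg ≈ 283.3 mOsm/kg
Osmolar gap = measured − calculated = 291 − 283.3 = 7.7 mOsm/kg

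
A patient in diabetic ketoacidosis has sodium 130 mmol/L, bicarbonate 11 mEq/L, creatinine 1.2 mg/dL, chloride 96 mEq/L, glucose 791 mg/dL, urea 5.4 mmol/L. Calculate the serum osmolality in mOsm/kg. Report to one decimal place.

309.3 mOsm/kg

Calculated osmolality = 2·Na + glucose/18 + urea
= 2·130 + 791/18 + 5.4
= 260 + 43.94 + 5.40
= 309.34 mOsm/kg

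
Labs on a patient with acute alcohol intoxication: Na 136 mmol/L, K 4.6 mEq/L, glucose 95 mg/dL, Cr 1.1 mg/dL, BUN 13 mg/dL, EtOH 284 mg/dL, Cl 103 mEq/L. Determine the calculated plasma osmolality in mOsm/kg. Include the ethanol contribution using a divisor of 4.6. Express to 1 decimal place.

Calculated osmolality = 2·Na + glucose/18 + BUN/2.8 + ethanol/4.6
= 2·136 + 95/18 + 13/2.8 + 284/4.6
= 272 + 5.28 + 4.64 + 61.74
= 343.66 mOsm/kg

343.7 mOsm/kg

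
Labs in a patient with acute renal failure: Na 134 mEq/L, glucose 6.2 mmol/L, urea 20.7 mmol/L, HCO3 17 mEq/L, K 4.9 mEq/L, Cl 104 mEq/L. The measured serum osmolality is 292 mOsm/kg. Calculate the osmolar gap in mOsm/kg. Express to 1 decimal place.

-2.9 mOsm/kg

Calculated osmolality = 2·Na + glucose + urea
= 2·134 + 6.2 + 20.7
= 268 + 6.20 + 20.70
= 294.9 mOsm/kg ≈ 294.9 mOsm/kg
Osmolar gap = measured − calculated = 292 − 294.9 = -2.9 mOsm/kg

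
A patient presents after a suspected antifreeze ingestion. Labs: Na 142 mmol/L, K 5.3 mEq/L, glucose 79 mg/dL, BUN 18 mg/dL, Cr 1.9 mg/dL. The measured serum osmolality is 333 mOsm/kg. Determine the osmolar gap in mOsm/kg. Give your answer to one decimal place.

Calculated osmolality = 2·Na + glucose/18 + BUN/2.8
= 2·142 + 79/18 + 18/2.8
= 284 + 4.39 + 6.43
= 294.82 mOsm/kg ≈ 294.8 mOsm/kg
Osmolar gap = measured − calculated = 333 − 294.8 = 38.2 mOsm/kg

38.2 mOsm/kg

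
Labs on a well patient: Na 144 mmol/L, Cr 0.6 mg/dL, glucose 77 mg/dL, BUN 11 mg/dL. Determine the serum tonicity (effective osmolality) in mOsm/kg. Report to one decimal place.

292.3 mOsm/kg

Effective osmolality excludes urea (freely permeant across cell membranes):
2·Na + glucose/18
= 2·144 + 77/18
= 288 + 4.28
= 292.28 mOsm/kg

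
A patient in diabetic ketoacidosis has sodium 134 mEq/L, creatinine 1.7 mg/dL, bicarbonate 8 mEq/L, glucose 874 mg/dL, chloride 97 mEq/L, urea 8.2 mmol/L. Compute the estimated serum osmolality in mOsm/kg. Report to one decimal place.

Calculated osmolality = 2·Na + glucose/18 + urea
= 2·134 + 874/18 + 8.2
= 268 + 48.56 + 8.20
= 324.76 mOsm/kg

324.8 mOsm/kg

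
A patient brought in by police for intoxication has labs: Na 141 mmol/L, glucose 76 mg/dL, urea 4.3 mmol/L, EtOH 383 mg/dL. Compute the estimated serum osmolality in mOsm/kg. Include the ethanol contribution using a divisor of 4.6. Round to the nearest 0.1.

373.8 mOsm/kg

Calculated osmolality = 2·Na + glucose/18 + urea + ethanol/4.6
= 2·141 + 76/18 + 4.3 + 383/4.6
= 282 + 4.22 + 4.30 + 83.26
= 373.78 mOsm/kg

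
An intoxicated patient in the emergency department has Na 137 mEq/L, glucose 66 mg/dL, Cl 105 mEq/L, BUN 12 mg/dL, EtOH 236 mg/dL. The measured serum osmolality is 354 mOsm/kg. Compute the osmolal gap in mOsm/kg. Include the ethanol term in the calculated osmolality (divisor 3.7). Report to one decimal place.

8.3 mOsm/kg

Calculated osmolality = 2·Na + glucose/18 + BUN/2.8 + ethanol/3.7
= 2·137 + 66/18 + 12/2.8 + 236/3.7
= 274 + 3.67 + 4.29 + 63.78
= 345.74 mOsm/kg ≈ 345.7 mOsm/kg
Osmolar gap = measured − calculated = 354 − 345.7 = 8.3 mOsm/kg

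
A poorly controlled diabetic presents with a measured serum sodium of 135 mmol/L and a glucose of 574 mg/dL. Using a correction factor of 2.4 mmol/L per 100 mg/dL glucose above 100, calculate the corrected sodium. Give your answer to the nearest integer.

Corrected Na = measured Na + 2.4 · (glucose − 100)/100
= 135 + 2.4 · (574 − 100)/100
= 135 + 11.4
= 146.4 mmol/L

146 mmol/L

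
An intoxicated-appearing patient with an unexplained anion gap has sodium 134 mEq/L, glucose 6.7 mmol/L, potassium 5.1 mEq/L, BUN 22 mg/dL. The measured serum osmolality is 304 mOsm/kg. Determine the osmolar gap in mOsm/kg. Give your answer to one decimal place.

Calculated osmolality = 2·Na + glucose + BUN/2.8
= 2·134 + 6.7 + 22/2.8
= 268 + 6.70 + 7.86
= 282.56 mOsm/kg ≈ 282.6 mOsm/kg
Osmolar gap = measured − calculated = 304 − 282.6 = 21.4 mOsm/kg

21.4 mOsm/kg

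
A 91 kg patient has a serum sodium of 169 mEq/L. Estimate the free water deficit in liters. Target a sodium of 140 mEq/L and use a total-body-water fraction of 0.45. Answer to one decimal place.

TBW = 0.45 · 91 = 40.95 L
Free water deficit = TBW · (Na/140 − 1)
= 40.95 · (169/140 − 1)
= 40.95 · 0.2071
= 8.48 L

8.5 L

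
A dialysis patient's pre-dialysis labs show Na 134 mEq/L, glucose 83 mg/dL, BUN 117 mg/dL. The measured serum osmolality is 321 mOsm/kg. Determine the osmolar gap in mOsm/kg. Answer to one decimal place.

6.6 mOsm/kg

Calculated osmolality = 2·Na + glucose/18 + BUN/2.8
= 2·134 + 83/18 + 117/2.8
= 268 + 4.61 + 41.79
= 314.4 mOsm/kg ≈ 314.4 mOsm/kg
Osmolar gap = measured − calculated = 321 − 314.4 = 6.6 mOsm/kg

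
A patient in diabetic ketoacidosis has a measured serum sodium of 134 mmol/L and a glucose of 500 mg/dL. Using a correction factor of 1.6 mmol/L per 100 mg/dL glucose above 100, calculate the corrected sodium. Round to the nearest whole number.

Corrected Na = measured Na + 1.6 · (glucose − 100)/100
= 134 + 1.6 · (500 − 100)/100
= 134 + 6.4
= 140.4 mmol/L

140 mmol/L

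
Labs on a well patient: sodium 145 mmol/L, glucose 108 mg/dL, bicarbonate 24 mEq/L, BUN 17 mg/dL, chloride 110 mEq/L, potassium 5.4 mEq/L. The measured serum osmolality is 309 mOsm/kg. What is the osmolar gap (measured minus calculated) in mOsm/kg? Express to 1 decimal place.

Calculated osmolality = 2·Na + glucose/18 + BUN/2.8
= 2·145 + 108/18 + 17/2.8
= 290 + 6 + 6.07
= 302.07 mOsm/kg ≈ 302.1 mOsm/kg
Osmolar gap = measured − calculated = 309 − 302.1 = 6.9 mOsm/kg

6.9 mOsm/kg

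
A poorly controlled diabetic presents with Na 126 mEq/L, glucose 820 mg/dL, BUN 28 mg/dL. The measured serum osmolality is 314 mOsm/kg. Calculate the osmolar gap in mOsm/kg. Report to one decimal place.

Calculated osmolality = 2·Na + glucose/18 + BUN/2.8
= 2·126 + 820/18 + 28/2.8
= 252 + 45.56 + 10
= 307.56 mOsm/kg ≈ 307.6 mOsm/kg
Osmolar gap = measured − calculated = 314 − 307.6 = 6.4 mOsm/kg

6.4 mOsm/kg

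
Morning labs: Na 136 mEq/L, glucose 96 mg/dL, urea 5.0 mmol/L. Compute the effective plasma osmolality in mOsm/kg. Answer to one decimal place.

277.3 mOsm/kg

Effective osmolality excludes urea (freely permeant across cell membranes):
2·Na + glucose/18
= 2·136 + 96/18
= 272 + 5.33
= 277.33 mOsm/kg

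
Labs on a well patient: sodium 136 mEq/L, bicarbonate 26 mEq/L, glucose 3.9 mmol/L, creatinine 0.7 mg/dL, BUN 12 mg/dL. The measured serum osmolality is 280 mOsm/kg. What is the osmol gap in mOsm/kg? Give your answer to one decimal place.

-0.2 mOsm/kg

Calculated osmolality = 2·Na + glucose + BUN/2.8
= 2·136 + 3.9 + 12/2.8
= 272 + 3.90 + 4.29
= 280.19 mOsm/kg ≈ 280.2 mOsm/kg
Osmolar gap = measured − calculated = 280 − 280.2 = -0.2 mOsm/kg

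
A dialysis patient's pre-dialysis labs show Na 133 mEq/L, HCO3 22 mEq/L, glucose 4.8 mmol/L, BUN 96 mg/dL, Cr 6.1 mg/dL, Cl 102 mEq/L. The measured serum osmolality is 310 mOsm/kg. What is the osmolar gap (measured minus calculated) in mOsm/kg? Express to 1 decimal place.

Calculated osmolality = 2·Na + glucose + BUN/2.8
= 2·133 + 4.8 + 96/2.8
= 266 + 4.80 + 34.29
= 305.09 mOsm/kg ≈ 305.1 mOsm/kg
Osmolar gap = measured − calculated = 310 − 305.1 = 4.9 mOsm/kg

4.9 mOsm/kg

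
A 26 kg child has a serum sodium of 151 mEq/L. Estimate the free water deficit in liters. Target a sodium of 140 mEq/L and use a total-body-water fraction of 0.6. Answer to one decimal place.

TBW = 0.6 · 26 = 15.6 L
Free water deficit = TBW · (Na/140 − 1)
= 15.6 · (151/140 − 1)
= 15.6 · 0.0786
= 1.23 L

1.2 L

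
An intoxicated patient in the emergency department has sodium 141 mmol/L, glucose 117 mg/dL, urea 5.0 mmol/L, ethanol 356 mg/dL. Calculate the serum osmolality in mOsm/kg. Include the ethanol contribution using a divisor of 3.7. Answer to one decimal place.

389.7 mOsm/kg

Calculated osmolality = 2·Na + glucose/18 + urea + ethanol/3.7
= 2·141 + 117/18 + 5 + 356/3.7
= 282 + 6.50 + 5 + 96.22
= 389.72 mOsm/kg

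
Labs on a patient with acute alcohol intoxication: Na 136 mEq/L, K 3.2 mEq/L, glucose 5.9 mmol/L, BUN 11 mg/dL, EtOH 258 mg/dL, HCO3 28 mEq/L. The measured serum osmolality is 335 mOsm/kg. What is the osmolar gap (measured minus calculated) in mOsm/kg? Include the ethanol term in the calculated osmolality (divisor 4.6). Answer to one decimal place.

-2.9 mOsm/kg

Calculated osmolality = 2·Na + glucose + BUN/2.8 + ethanol/4.6
= 2·136 + 5.9 + 11/2.8 + 258/4.6
= 272 + 5.90 + 3.93 + 56.09
= 337.92 mOsm/kg ≈ 337.9 mOsm/kg
Osmolar gap = measured − calculated = 335 − 337.9 = -2.9 mOsm/kg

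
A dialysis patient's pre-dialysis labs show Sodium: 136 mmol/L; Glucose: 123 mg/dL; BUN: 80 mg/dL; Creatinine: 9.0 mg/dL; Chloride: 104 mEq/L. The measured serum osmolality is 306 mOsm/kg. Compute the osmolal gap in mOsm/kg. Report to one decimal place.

-1.4 mOsm/kg

Calculated osmolality = 2·Na + glucose/18 + BUN/2.8
= 2·136 + 123/18 + 80/2.8
= 272 + 6.83 + 28.57
= 307.4 mOsm/kg ≈ 307.4 mOsm/kg
Osmolar gap = measured − calculated = 306 − 307.4 = -1.4 mOsm/kg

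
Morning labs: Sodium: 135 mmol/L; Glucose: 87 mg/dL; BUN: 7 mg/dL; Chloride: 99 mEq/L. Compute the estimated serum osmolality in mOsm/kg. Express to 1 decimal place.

Calculated osmolality = 2·Na + glucose/18 + BUN/2.8
= 2·135 + 87/18 + 7/2.8
= 270 + 4.83 + 2.50
= 277.33 mOsm/kg

277.3 mOsm/kg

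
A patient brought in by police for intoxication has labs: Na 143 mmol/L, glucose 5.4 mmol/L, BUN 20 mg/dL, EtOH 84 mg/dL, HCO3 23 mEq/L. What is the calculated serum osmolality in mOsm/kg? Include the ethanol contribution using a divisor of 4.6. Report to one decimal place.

Calculated osmolality = 2·Na + glucose + BUN/2.8 + ethanol/4.6
= 2·143 + 5.4 + 20/2.8 + 84/4.6
= 286 + 5.40 + 7.14 + 18.26
= 316.8 mOsm/kg

316.8 mOsm/kg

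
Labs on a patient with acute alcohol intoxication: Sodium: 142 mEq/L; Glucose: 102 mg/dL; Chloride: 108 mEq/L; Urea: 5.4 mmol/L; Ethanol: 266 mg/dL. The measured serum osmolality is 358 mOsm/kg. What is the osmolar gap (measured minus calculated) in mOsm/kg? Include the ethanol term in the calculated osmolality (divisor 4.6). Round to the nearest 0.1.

5.1 mOsm/kg

Calculated osmolality = 2·Na + glucose/18 + urea + ethanol/4.6
= 2·142 + 102/18 + 5.4 + 266/4.6
= 284 + 5.67 + 5.40 + 57.83
= 352.9 mOsm/kg ≈ 352.9 mOsm/kg
Osmolar gap = measured − calculated = 358 − 352.9 = 5.1 mOsm/kg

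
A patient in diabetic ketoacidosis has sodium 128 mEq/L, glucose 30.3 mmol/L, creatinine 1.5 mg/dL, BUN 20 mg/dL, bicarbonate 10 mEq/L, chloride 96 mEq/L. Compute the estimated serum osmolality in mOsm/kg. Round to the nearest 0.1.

293.4 mOsm/kg

Calculated osmolality = 2·Na + glucose + BUN/2.8
= 2·128 + 30.3 + 20/2.8
= 256 + 30.30 + 7.14
= 293.44 mOsm/kg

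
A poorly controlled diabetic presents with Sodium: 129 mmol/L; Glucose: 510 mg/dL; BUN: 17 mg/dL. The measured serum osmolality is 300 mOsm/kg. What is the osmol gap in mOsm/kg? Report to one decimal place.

Calculated osmolality = 2·Na + glucose/18 + BUN/2.8
= 2·129 + 510/18 + 17/2.8
= 258 + 28.33 + 6.07
= 292.4 mOsm/kg ≈ 292.4 mOsm/kg
Osmolar gap = measured − calculated = 300 − 292.4 = 7.6 mOsm/kg

7.6 mOsm/kg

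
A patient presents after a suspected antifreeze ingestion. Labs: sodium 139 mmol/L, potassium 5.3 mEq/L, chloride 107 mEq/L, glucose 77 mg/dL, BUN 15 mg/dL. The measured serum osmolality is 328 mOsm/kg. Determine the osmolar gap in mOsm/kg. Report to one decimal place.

40.4 mOsm/kg

Calculated osmolality = 2·Na + glucose/18 + BUN/2.8
= 2·139 + 77/18 + 15/2.8
= 278 + 4.28 + 5.36
= 287.64 mOsm/kg ≈ 287.6 mOsm/kg
Osmolar gap = measured − calculated = 328 − 287.6 = 40.4 mOsm/kg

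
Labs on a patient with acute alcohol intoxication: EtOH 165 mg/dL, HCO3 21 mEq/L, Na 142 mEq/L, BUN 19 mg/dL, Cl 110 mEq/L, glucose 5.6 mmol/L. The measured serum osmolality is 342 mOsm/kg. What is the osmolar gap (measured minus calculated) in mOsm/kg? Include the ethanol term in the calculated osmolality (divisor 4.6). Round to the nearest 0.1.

Calculated osmolality = 2·Na + glucose + BUN/2.8 + ethanol/4.6
= 2·142 + 5.6 + 19/2.8 + 165/4.6
= 284 + 5.60 + 6.79 + 35.87
= 332.26 mOsm/kg ≈ 332.3 mOsm/kg
Osmolar gap = measured − calculated = 342 − 332.3 = 9.7 mOsm/kg

9.7 mOsm/kg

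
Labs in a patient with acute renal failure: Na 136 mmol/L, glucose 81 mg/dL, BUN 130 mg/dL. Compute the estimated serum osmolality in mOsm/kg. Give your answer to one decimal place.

322.9 mOsm/kg

Calculated osmolality = 2·Na + glucose/18 + BUN/2.8
= 2·136 + 81/18 + 130/2.8
= 272 + 4.50 + 46.43
= 322.93 mOsm/kg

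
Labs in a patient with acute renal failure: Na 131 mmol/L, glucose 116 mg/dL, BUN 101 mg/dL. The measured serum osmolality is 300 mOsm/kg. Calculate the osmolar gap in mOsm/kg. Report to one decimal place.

Calculated osmolality = 2·Na + glucose/18 + BUN/2.8
= 2·131 + 116/18 + 101/2.8
= 262 + 6.44 + 36.07
= 304.51 mOsm/kg ≈ 304.5 mOsm/kg
Osmolar gap = measured − calculated = 300 − 304.5 = -4.5 mOsm/kg

-4.5 mOsm/kg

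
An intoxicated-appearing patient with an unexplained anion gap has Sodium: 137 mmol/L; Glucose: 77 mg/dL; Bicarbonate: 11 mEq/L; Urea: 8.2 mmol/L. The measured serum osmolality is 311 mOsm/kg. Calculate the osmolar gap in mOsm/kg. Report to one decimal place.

24.5 mOsm/kg

Calculated osmolality = 2·Na + glucose/18 + urea
= 2·137 + 77/18 + 8.2
= 274 + 4.28 + 8.20
= 286.48 mOsm/kg ≈ 286.5 mOsm/kg
Osmolar gap = measured − calculated = 311 − 286.5 = 24.5 mOsm/kg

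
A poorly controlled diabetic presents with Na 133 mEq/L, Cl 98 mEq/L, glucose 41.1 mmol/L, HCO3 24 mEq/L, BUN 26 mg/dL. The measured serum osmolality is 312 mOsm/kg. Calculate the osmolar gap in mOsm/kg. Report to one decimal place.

-4.4 mOsm/kg

Calculated osmolality = 2·Na + glucose + BUN/2.8
= 2·133 + 41.1 + 26/2.8
= 266 + 41.10 + 9.29
= 316.39 mOsm/kg ≈ 316.4 mOsm/kg
Osmolar gap = measured − calculated = 312 − 316.4 = -4.4 mOsm/kg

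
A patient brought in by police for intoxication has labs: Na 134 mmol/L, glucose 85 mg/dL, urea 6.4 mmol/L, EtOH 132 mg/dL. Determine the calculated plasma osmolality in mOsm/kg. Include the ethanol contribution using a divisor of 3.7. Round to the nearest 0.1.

314.8 mOsm/kg

Calculated osmolality = 2·Na + glucose/18 + urea + ethanol/3.7
= 2·134 + 85/18 + 6.4 + 132/3.7
= 268 + 4.72 + 6.40 + 35.68
= 314.8 mOsm/kg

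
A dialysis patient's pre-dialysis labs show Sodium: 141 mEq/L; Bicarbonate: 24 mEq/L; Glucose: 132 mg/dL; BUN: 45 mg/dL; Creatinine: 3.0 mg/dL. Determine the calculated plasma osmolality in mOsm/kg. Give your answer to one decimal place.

305.4 mOsm/kg

Calculated osmolality = 2·Na + glucose/18 + BUN/2.8
= 2·141 + 132/18 + 45/2.8
= 282 + 7.33 + 16.07
= 305.4 mOsm/kg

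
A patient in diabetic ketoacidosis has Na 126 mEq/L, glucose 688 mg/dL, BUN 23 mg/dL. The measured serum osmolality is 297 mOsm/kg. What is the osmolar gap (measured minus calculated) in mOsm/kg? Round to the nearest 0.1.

-1.4 mOsm/kg

Calculated osmolality = 2·Na + glucose/18 + BUN/2.8
= 2·126 + 688/18 + 23/2.8
= 252 + 38.22 + 8.21
= 298.43 mOsm/kg ≈ 298.4 mOsm/kg
Osmolar gap = measured − calculated = 297 − 298.4 = -1.4 mOsm/kg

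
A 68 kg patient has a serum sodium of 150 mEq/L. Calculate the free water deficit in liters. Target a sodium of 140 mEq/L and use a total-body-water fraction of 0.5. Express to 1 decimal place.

TBW = 0.5 · 68 = 34 L
Free water deficit = TBW · (Na/140 − 1)
= 34 · (150/140 − 1)
= 34 · 0.0714
= 2.43 L

2.4 L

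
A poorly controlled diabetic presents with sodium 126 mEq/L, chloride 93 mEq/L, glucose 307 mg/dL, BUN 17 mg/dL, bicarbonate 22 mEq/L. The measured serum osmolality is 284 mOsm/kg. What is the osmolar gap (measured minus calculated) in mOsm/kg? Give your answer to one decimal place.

8.9 mOsm/kg

Calculated osmolality = 2·Na + glucose/18 + BUN/2.8
= 2·126 + 307/18 + 17/2.8
= 252 + 17.06 + 6.07
= 275.13 mOsm/kg ≈ 275.1 mOsm/kg
Osmolar gap = measured − calculated = 284 − 275.1 = 8.9 mOsm/kg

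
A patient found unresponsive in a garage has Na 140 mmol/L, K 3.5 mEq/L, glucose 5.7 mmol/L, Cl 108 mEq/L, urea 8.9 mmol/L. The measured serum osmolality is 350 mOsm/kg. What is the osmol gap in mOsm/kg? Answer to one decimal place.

55.4 mOsm/kg

Calculated osmolality = 2·Na + glucose + urea
= 2·140 + 5.7 + 8.9
= 280 + 5.70 + 8.90
= 294.6 mOsm/kg ≈ 294.6 mOsm/kg
Osmolar gap = measured − calculated = 350 − 294.6 = 55.4 mOsm/kg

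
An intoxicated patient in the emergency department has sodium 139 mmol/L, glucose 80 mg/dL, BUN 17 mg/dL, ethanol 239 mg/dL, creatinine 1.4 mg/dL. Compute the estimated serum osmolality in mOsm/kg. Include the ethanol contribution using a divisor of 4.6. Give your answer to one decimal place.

340.5 mOsm/kg

Calculated osmolality = 2·Na + glucose/18 + BUN/2.8 + ethanol/4.6
= 2·139 + 80/18 + 17/2.8 + 239/4.6
= 278 + 4.44 + 6.07 + 51.96
= 340.47 mOsm/kg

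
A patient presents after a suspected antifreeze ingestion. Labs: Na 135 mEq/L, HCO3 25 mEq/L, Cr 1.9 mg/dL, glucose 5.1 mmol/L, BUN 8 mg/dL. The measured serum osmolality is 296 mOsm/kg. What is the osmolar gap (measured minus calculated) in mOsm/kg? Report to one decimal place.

Calculated osmolality = 2·Na + glucose + BUN/2.8
= 2·135 + 5.1 + 8/2.8
= 270 + 5.10 + 2.86
= 277.96 mOsm/kg ≈ 278.0 mOsm/kg
Osmolar gap = measured − calculated = 296 − 278.0 = 18.0 mOsm/kg

18.0 mOsm/kg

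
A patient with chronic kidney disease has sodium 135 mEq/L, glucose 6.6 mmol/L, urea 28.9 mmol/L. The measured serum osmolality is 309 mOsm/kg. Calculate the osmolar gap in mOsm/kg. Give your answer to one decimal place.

3.5 mOsm/kg

Calculated osmolality = 2·Na + glucose + urea
= 2·135 + 6.6 + 28.9
= 270 + 6.60 + 28.90
= 305.5 mOsm/kg ≈ 305.5 mOsm/kg
Osmolar gap = measured − calculated = 309 − 305.5 = 3.5 mOsm/kg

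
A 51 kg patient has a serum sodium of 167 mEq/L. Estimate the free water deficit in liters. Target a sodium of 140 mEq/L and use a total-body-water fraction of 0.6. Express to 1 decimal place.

TBW = 0.6 · 51 = 30.6 L
Free water deficit = TBW · (Na/140 − 1)
= 30.6 · (167/140 − 1)
= 30.6 · 0.1929
= 5.9 L

5.9 L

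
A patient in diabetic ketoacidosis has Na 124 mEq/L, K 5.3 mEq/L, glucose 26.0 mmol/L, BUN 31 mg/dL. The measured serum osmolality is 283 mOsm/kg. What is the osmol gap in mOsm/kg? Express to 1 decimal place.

Calculated osmolality = 2·Na + glucose + BUN/2.8
= 2·124 + 26 + 31/2.8
= 248 + 26 + 11.07
= 285.07 mOsm/kg ≈ 285.1 mOsm/kg
Osmolar gap = measured − calculated = 283 − 285.1 = -2.1 mOsm/kg

-2.1 mOsm/kg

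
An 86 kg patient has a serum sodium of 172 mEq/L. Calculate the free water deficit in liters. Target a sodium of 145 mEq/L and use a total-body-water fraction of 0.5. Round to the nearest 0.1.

8.0 L

TBW = 0.5 · 86 = 43 L
Free water deficit = TBW · (Na/145 − 1)
= 43 · (172/145 − 1)
= 43 · 0.1862
= 8.01 L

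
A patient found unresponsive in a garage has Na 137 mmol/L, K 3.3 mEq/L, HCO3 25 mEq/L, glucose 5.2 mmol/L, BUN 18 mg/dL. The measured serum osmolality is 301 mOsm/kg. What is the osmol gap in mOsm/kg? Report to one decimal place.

Calculated osmolality = 2·Na + glucose + BUN/2.8
= 2·137 + 5.2 + 18/2.8
= 274 + 5.20 + 6.43
= 285.63 mOsm/kg ≈ 285.6 mOsm/kg
Osmolar gap = measured − calculated = 301 − 285.6 = 15.4 mOsm/kg

15.4 mOsm/kg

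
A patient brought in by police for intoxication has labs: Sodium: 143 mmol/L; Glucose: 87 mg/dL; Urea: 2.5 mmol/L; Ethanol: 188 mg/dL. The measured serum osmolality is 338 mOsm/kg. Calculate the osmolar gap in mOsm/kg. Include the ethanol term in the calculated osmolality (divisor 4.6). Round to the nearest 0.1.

Calculated osmolality = 2·Na + glucose/18 + urea + ethanol/4.6
= 2·143 + 87/18 + 2.5 + 188/4.6
= 286 + 4.83 + 2.50 + 40.87
= 334.2 mOsm/kg ≈ 334.2 mOsm/kg
Osmolar gap = measured − calculated = 338 − 334.2 = 3.8 mOsm/kg

3.8 mOsm/kg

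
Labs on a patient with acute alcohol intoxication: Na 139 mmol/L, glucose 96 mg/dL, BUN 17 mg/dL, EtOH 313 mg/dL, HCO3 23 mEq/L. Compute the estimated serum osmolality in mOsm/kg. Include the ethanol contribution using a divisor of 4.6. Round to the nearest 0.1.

357.4 mOsm/kg

Calculated osmolality = 2·Na + glucose/18 + BUN/2.8 + ethanol/4.6
= 2·139 + 96/18 + 17/2.8 + 313/4.6
= 278 + 5.33 + 6.07 + 68.04
= 357.44 mOsm/kg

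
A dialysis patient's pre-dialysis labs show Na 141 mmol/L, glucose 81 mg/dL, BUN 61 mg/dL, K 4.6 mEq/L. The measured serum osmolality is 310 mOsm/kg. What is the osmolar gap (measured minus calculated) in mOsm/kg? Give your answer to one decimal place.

Calculated osmolality = 2·Na + glucose/18 + BUN/2.8
= 2·141 + 81/18 + 61/2.8
= 282 + 4.50 + 21.79
= 308.29 mOsm/kg ≈ 308.3 mOsm/kg
Osmolar gap = measured − calculated = 310 − 308.3 = 1.7 mOsm/kg

1.7 mOsm/kg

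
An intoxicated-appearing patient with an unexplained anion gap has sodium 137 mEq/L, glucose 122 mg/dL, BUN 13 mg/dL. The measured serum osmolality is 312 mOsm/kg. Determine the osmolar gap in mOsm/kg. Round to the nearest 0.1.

Calculated osmolality = 2·Na + glucose/18 + BUN/2.8
= 2·137 + 122/18 + 13/2.8
= 274 + 6.78 + 4.64
= 285.42 mOsm/kg ≈ 285.4 mOsm/kg
Osmolar gap = measured − calculated = 312 − 285.4 = 26.6 mOsm/kg

26.6 mOsm/kg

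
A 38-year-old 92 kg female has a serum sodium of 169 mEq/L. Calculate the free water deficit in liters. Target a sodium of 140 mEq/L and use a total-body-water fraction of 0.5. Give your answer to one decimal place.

9.5 L

TBW = 0.5 · 92 = 46 L
Free water deficit = TBW · (Na/140 − 1)
= 46 · (169/140 − 1)
= 46 · 0.2071
= 9.53 L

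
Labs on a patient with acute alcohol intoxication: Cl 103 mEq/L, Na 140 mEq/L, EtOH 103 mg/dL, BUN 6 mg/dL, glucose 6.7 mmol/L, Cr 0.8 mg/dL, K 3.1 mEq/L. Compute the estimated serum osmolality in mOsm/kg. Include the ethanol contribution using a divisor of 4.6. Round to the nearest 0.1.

Calculated osmolality = 2·Na + glucose + BUN/2.8 + ethanol/4.6
= 2·140 + 6.7 + 6/2.8 + 103/4.6
= 280 + 6.70 + 2.14 + 22.39
= 311.23 mOsm/kg

311.2 mOsm/kg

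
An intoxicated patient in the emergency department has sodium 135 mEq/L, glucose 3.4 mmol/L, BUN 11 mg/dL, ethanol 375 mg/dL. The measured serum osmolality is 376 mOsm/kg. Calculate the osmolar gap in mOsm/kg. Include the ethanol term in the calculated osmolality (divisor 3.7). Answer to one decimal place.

Calculated osmolality = 2·Na + glucose + BUN/2.8 + ethanol/3.7
= 2·135 + 3.4 + 11/2.8 + 375/3.7
= 270 + 3.40 + 3.93 + 101.35
= 378.68 mOsm/kg ≈ 378.7 mOsm/kg
Osmolar gap = measured − calculated = 376 − 378.7 = -2.7 mOsm/kg

-2.7 mOsm/kg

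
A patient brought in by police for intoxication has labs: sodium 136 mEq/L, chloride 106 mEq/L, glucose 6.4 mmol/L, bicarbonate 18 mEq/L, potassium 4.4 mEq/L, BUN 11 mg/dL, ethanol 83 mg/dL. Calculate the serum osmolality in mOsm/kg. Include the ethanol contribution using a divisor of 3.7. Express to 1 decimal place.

Calculated osmolality = 2·Na + glucose + BUN/2.8 + ethanol/3.7
= 2·136 + 6.4 + 11/2.8 + 83/3.7
= 272 + 6.40 + 3.93 + 22.43
= 304.76 mOsm/kg

304.8 mOsm/kg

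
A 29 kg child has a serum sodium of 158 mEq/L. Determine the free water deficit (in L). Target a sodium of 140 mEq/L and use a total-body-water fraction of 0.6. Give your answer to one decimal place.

TBW = 0.6 · 29 = 17.4 L
Free water deficit = TBW · (Na/140 − 1)
= 17.4 · (158/140 − 1)
= 17.4 · 0.1286
= 2.24 L

2.2 L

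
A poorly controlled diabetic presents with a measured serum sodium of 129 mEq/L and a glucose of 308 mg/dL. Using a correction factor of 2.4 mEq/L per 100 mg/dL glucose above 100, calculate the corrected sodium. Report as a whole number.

Corrected Na = measured Na + 2.4 · (glucose − 100)/100
= 129 + 2.4 · (308 − 100)/100
= 129 + 5
= 134 mEq/L

134 mEq/L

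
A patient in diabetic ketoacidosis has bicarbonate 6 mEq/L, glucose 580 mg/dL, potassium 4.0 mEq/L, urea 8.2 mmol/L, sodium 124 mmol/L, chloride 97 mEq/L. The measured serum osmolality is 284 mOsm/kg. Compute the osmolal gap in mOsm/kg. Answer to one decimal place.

-4.4 mOsm/kg

Calculated osmolality = 2·Na + glucose/18 + urea
= 2·124 + 580/18 + 8.2
= 248 + 32.22 + 8.20
= 288.42 mOsm/kg ≈ 288.4 mOsm/kg
Osmolar gap = measured − calculated = 284 − 288.4 = -4.4 mOsm/kg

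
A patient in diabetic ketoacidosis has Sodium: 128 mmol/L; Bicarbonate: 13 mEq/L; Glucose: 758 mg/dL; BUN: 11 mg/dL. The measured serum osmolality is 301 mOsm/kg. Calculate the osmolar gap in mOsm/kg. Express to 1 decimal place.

Calculated osmolality = 2·Na + glucose/18 + BUN/2.8
= 2·128 + 758/18 + 11/2.8
= 256 + 42.11 + 3.93
= 302.04 mOsm/kg ≈ 302.0 mOsm/kg
Osmolar gap = measured − calculated = 301 − 302.0 = -1.0 mOsm/kg

-1.0 mOsm/kg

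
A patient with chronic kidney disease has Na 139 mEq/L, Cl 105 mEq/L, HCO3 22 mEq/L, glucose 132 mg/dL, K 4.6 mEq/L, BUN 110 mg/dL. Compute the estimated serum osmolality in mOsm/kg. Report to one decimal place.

Calculated osmolality = 2·Na + glucose/18 + BUN/2.8
= 2·139 + 132/18 + 110/2.8
= 278 + 7.33 + 39.29
= 324.62 mOsm/kg

324.6 mOsm/kg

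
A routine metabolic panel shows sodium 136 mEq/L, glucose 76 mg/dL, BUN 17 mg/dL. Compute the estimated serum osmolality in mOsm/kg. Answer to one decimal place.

282.3 mOsm/kg

Calculated osmolality = 2·Na + glucose/18 + BUN/2.8
= 2·136 + 76/18 + 17/2.8
= 272 + 4.22 + 6.07
= 282.29 mOsm/kg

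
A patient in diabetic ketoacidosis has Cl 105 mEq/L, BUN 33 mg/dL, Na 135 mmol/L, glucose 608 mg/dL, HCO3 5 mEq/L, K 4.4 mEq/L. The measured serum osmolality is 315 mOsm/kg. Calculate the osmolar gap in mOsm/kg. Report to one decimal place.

Calculated osmolality = 2·Na + glucose/18 + BUN/2.8
= 2·135 + 608/18 + 33/2.8
= 270 + 33.78 + 11.79
= 315.57 mOsm/kg ≈ 315.6 mOsm/kg
Osmolar gap = measured − calculated = 315 − 315.6 = -0.6 mOsm/kg

-0.6 mOsm/kg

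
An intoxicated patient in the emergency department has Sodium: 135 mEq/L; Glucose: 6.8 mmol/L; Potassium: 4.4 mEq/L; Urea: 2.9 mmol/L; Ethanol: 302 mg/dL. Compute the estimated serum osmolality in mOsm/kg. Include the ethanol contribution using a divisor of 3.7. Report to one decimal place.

Calculated osmolality = 2·Na + glucose + urea + ethanol/3.7
= 2·135 + 6.8 + 2.9 + 302/3.7
= 270 + 6.80 + 2.90 + 81.62
= 361.32 mOsm/kg

361.3 mOsm/kg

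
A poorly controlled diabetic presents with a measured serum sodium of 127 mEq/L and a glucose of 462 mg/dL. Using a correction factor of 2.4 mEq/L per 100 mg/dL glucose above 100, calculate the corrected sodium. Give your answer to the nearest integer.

Corrected Na = measured Na + 2.4 · (glucose − 100)/100
= 127 + 2.4 · (462 − 100)/100
= 127 + 8.7
= 135.7 mEq/L

136 mEq/L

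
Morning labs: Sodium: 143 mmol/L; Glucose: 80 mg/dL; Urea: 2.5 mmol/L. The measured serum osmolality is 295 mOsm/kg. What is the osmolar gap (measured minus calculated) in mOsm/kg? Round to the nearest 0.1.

Calculated osmolality = 2·Na + glucose/18 + urea
= 2·143 + 80/18 + 2.5
= 286 + 4.44 + 2.50
= 292.94 mOsm/kg ≈ 292.9 mOsm/kg
Osmolar gap = measured − calculated = 295 − 292.9 = 2.1 mOsm/kg

2.1 mOsm/kg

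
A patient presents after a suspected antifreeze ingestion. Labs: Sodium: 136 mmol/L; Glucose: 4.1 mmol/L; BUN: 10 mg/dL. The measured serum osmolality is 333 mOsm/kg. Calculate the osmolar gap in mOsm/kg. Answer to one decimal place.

Calculated osmolality = 2·Na + glucose + BUN/2.8
= 2·136 + 4.1 + 10/2.8
= 272 + 4.10 + 3.57
= 279.67 mOsm/kg ≈ 279.7 mOsm/kg
Osmolar gap = measured − calculated = 333 − 279.7 = 53.3 mOsm/kg

53.3 mOsm/kg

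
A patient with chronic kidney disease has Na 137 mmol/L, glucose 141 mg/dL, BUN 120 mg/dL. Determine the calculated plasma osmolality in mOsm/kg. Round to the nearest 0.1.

Calculated osmolality = 2·Na + glucose/18 + BUN/2.8
= 2·137 + 141/18 + 120/2.8
= 274 + 7.83 + 42.86
= 324.69 mOsm/kg

324.7 mOsm/kg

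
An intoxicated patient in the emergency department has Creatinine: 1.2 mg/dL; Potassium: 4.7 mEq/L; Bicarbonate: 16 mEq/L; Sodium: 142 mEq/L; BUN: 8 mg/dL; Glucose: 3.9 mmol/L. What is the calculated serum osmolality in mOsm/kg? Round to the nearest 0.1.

Calculated osmolality = 2·Na + glucose + BUN/2.8
= 2·142 + 3.9 + 8/2.8
= 284 + 3.90 + 2.86
= 290.76 mOsm/kg

290.8 mOsm/kg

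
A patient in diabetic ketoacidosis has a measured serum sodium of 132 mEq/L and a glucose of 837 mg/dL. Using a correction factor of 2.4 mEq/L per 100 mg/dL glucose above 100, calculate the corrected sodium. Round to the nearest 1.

Corrected Na = measured Na + 2.4 · (glucose − 100)/100
= 132 + 2.4 · (837 − 100)/100
= 132 + 17.7
= 149.7 mEq/L

150 mEq/L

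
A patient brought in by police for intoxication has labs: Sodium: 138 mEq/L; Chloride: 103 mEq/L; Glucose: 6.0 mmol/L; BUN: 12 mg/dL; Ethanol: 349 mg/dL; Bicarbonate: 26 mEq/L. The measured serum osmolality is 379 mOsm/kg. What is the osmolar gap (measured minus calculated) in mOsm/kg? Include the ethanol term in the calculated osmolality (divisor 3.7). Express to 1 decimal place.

Calculated osmolality = 2·Na + glucose + BUN/2.8 + ethanol/3.7
= 2·138 + 6 + 12/2.8 + 349/3.7
= 276 + 6 + 4.29 + 94.32
= 380.61 mOsm/kg ≈ 380.6 mOsm/kg
Osmolar gap = measured − calculated = 379 − 380.6 = -1.6 mOsm/kg

-1.6 mOsm/kg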